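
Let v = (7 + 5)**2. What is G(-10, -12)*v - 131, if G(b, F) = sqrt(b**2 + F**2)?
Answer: -131 + 288*sqrt(61) ≈ 2118.4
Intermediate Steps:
G(b, F) = sqrt(F**2 + b**2)
v = 144 (v = 12**2 = 144)
G(-10, -12)*v - 131 = sqrt((-12)**2 + (-10)**2)*144 - 131 = sqrt(144 + 100)*144 - 131 = sqrt(244)*144 - 131 = (2*sqrt(61))*144 - 131 = 288*sqrt(61) - 131 = -131 + 288*sqrt(61)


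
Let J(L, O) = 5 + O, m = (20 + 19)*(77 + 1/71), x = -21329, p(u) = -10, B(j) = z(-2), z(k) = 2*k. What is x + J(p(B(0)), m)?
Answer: -1300752/71 ≈ -18320.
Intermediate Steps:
B(j) = -4 (B(j) = 2*(-2) = -4)
m = 213252/71 (m = 39*(77 + 1/71) = 39*(5468/71) = 213252/71 ≈ 3003.6)
x + J(p(B(0)), m) = -21329 + (5 + 213252/71) = -21329 + 213607/71 = -1300752/71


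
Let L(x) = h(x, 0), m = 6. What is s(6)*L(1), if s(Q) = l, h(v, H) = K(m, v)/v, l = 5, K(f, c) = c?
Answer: 5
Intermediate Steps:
h(v, H) = 1 (h(v, H) = v/v = 1)
L(x) = 1
s(Q) = 5
s(6)*L(1) = 5*1 = 5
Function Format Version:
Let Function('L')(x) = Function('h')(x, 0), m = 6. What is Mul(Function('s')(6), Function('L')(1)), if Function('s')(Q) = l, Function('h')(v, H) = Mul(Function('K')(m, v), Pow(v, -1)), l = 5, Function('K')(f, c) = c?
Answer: 5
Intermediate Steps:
Function('h')(v, H) = 1 (Function('h')(v, H) = Mul(v, Pow(v, -1)) = 1)
Function('L')(x) = 1
Function('s')(Q) = 5
Mul(Function('s')(6), Function('L')(1)) = Mul(5, 1) = 5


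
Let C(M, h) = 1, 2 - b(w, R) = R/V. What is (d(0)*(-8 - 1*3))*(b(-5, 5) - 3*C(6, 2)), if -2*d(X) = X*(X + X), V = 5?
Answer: 0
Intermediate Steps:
b(w, R) = 2 - R/5
d(X) = -X² (d(X) = -X*(X + X)/2 = -X*2*X/2 = -X²)
(d(0)*(-8 - 1*3))*(b(-5, 5) - 3*C(6, 2)) = ((-1*0²)*(-8 - 1*3))*((2 - ⅕*5) - 3*1) = ((-1*0)*(-8 - 3))*((2 - 1) - 3) = (0*(-11))*(1 - 3) = 0*(-2) = 0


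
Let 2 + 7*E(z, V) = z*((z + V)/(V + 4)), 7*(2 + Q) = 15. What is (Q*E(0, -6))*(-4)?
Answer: 8/49 ≈ 0.16327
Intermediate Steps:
Q = ⅐ (Q = -2 + (⅐)*15 = -2 + 15/7 = ⅐ ≈ 0.14286)
E(z, V) = -2/7 + z*(V + z)/(7*(4 + V)) (E(z, V) = -2/7 + (z*((z + V)/(V + 4)))/7 = -2/7 + (z*((V + z)/(4 + V)))/7 = -2/7 + (z*(V + z)/(4 + V))/7 = -2/7 + z*(V + z)/(7*(4 + V)))
(Q*E(0, -6))*(-4) = (((-8 + 0² - 2*(-6) - 6*0)/(7*(4 - 6)))/7)*(-4) = (((⅐)*(-8 + 0 + 12 + 0)/(-2))/7)*(-4) = (((⅐)*(-½)*4)/7)*(-4) = ((⅐)*(-2/7))*(-4) = -2/49*(-4) = 8/49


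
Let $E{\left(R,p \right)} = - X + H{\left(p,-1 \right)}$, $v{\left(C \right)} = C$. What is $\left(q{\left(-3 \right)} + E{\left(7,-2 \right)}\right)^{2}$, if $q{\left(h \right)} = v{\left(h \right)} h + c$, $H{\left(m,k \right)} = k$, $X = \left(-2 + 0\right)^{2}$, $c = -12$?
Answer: $64$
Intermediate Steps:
$X = 4$ ($X = \left(-2\right)^{2} = 4$)
$E{\left(R,p \right)} = -5$ ($E{\left(R,p \right)} = \left(-1\right) 4 - 1 = -4 - 1 = -5$)
$q{\left(h \right)} = -12 + h^{2}$ ($q{\left(h \right)} = h h - 12 = h^{2} - 12 = -12 + h^{2}$)
$\left(q{\left(-3 \right)} + E{\left(7,-2 \right)}\right)^{2} = \left(\left(-12 + \left(-3\right)^{2}\right) - 5\right)^{2} = \left(\left(-12 + 9\right) - 5\right)^{2} = \left(-3 - 5\right)^{2} = \left(-8\right)^{2} = 64$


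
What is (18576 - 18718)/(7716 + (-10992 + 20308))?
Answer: -71/8516 ≈ -0.0083372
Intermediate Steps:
(18576 - 18718)/(7716 + (-10992 + 20308)) = -142/(7716 + 9316) = -142/17032 = -142*1/17032 = -71/8516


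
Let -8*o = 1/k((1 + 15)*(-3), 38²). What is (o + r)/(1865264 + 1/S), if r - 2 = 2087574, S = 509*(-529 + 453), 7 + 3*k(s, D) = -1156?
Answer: 187837967531797/167834559609450 ≈ 1.1192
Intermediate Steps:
k(s, D) = -1163/3 (k(s, D) = -7/3 + (⅓)*(-1156) = -7/3 - 1156/3 = -1163/3)
o = 3/9304 (o = -1/(8*(-1163/3)) = -⅛*(-3/1163) = 3/9304 ≈ 0.00032244)
S = -38684 (S = 509*(-76) = -38684)
r = 2087576 (r = 2 + 2087574 = 2087576)
(o + r)/(1865264 + 1/S) = (3/9304 + 2087576)/(1865264 + 1/(-38684)) = 19422807107/(9304*(1865264 - 1/38684)) = 19422807107/(9304*(72155872575/38684)) = (19422807107/9304)*(38684/72155872575) = 187837967531797/167834559609450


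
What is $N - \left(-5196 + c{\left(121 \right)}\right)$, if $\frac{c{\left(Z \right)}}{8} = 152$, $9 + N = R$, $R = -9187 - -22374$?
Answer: $17158$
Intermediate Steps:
$R = 13187$ ($R = -9187 + 22374 = 13187$)
$N = 13178$ ($N = -9 + 13187 = 13178$)
$c{\left(Z \right)} = 1216$ ($c{\left(Z \right)} = 8 \cdot 152 = 1216$)
$N - \left(-5196 + c{\left(121 \right)}\right) = 13178 + \left(5196 - 1216\right) = 13178 + 3980 = 17158$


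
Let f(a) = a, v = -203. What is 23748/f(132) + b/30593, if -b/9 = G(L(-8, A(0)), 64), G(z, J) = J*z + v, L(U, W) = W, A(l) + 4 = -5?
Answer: 60620668/336523 ≈ 180.14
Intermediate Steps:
A(l) = -9 (A(l) = -4 - 5 = -9)
G(z, J) = -203 + J*z (G(z, J) = J*z - 203 = -203 + J*z)
b = 7011 (b = -9*(-203 + 64*(-9)) = -9*(-203 - 576) = -9*(-779) = 7011)
23748/f(132) + b/30593 = 23748/132 + 7011/30593 = 23748*(1/132) + 7011*(1/30593) = 1979/11 + 7011/30593 = 60620668/336523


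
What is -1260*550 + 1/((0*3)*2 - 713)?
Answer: -494109001/713 ≈ -6.9300e+5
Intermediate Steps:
-1260*550 + 1/((0*3)*2 - 713) = -693000 + 1/(0*2 - 713) = -693000 + 1/(0 - 713) = -693000 + 1/(-713) = -693000 - 1/713 = -494109001/713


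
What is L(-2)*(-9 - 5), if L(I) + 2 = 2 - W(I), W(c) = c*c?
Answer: 56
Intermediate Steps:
W(c) = c²
L(I) = -I² (L(I) = -2 + (2 - I²) = -I²)
L(-2)*(-9 - 5) = (-1*(-2)²)*(-9 - 5) = -1*4*(-14) = -4*(-14) = 56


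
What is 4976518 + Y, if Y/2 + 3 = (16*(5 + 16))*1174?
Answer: 5765440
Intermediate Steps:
Y = 788922 (Y = -6 + 2*((16*(5 + 16))*1174) = -6 + 2*((16*21)*1174) = -6 + 2*(336*1174) = -6 + 2*394464 = -6 + 788928 = 788922)
4976518 + Y = 4976518 + 788922 = 5765440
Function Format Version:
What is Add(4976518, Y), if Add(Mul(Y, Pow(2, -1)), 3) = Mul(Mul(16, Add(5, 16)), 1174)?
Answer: 5765440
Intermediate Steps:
Y = 788922 (Y = Add(-6, Mul(2, Mul(Mul(16, Add(5, 16)), 1174))) = Add(-6, Mul(2, Mul(Mul(16, 21), 1174))) = Add(-6, Mul(2, Mul(336, 1174))) = Add(-6, Mul(2, 394464)) = Add(-6, 788928) = 788922)
Add(4976518, Y) = Add(4976518, 788922) = 5765440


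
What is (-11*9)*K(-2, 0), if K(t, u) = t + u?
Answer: 198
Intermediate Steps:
(-11*9)*K(-2, 0) = (-11*9)*(-2 + 0) = -99*(-2) = 198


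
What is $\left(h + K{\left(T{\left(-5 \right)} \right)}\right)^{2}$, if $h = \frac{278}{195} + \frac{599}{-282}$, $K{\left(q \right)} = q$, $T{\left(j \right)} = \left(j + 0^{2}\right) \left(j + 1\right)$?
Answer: $\frac{125172317209}{335988900} \approx 372.55$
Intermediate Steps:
$T{\left(j \right)} = j \left(1 + j\right)$ ($T{\left(j \right)} = \left(j + 0\right) \left(1 + j\right) = j \left(1 + j\right)$)
$h = - \frac{12803}{18330}$ ($h = 278 \cdot \frac{1}{195} + 599 \left(- \frac{1}{282}\right) = \frac{278}{195} - \frac{599}{282} = - \frac{12803}{18330} \approx -0.69847$)
$\left(h + K{\left(T{\left(-5 \right)} \right)}\right)^{2} = \left(- \frac{12803}{18330} - 5 \left(1 - 5\right)\right)^{2} = \left(- \frac{12803}{18330} - -20\right)^{2} = \left(- \frac{12803}{18330} + 20\right)^{2} = \left(\frac{353797}{18330}\right)^{2} = \frac{125172317209}{335988900}$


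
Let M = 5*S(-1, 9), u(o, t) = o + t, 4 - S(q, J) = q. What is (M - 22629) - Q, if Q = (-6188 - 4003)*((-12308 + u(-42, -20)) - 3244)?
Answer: -159144878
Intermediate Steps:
S(q, J) = 4 - q
M = 25 (M = 5*(4 - 1*(-1)) = 5*(4 + 1) = 5*5 = 25)
Q = 159122274 (Q = (-6188 - 4003)*((-12308 + (-42 - 20)) - 3244) = -10191*((-12308 - 62) - 3244) = -10191*(-12370 - 3244) = -10191*(-15614) = 159122274)
(M - 22629) - Q = (25 - 22629) - 1*159122274 = -22604 - 159122274 = -159144878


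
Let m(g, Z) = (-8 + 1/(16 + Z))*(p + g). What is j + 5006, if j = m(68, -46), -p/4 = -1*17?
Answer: 58702/15 ≈ 3913.5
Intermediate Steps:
p = 68 (p = -(-4)*17 = -4*(-17) = 68)
m(g, Z) = (-8 + 1/(16 + Z))*(68 + g)
j = -16388/15 (j = (-8636 - 544*(-46) - 127*68 - 8*(-46)*68)/(16 - 46) = (-8636 + 25024 - 8636 + 25024)/(-30) = -1/30*32776 = -16388/15 ≈ -1092.5)
j + 5006 = -16388/15 + 5006 = 58702/15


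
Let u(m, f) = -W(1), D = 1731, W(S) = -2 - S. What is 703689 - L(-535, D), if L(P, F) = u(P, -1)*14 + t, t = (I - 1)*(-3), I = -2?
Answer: 703638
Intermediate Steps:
u(m, f) = 3 (u(m, f) = -(-2 - 1*1) = -(-2 - 1) = -1*(-3) = 3)
t = 9 (t = (-2 - 1)*(-3) = -3*(-3) = 9)
L(P, F) = 51 (L(P, F) = 3*14 + 9 = 42 + 9 = 51)
703689 - L(-535, D) = 703689 - 1*51 = 703689 - 51 = 703638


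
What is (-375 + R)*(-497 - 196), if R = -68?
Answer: 306999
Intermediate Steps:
(-375 + R)*(-497 - 196) = (-375 - 68)*(-497 - 196) = -443*(-693) = 306999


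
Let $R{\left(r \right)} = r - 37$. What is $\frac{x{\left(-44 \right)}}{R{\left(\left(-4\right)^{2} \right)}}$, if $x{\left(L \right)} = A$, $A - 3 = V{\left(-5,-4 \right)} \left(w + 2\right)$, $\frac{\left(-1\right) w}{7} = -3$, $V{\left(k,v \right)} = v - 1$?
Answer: $\frac{16}{3} \approx 5.3333$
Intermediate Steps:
$V{\left(k,v \right)} = -1 + v$ ($V{\left(k,v \right)} = v - 1 = -1 + v$)
$w = 21$ ($w = \left(-7\right) \left(-3\right) = 21$)
$R{\left(r \right)} = -37 + r$
$A = -112$ ($A = 3 + \left(-1 - 4\right) \left(21 + 2\right) = 3 - 115 = -112$)
$x{\left(L \right)} = -112$
$\frac{x{\left(-44 \right)}}{R{\left(\left(-4\right)^{2} \right)}} = - \frac{112}{-37 + \left(-4\right)^{2}} = - \frac{112}{-37 + 16} = - \frac{112}{-21} = \left(-112\right) \left(- \frac{1}{21}\right) = \frac{16}{3}$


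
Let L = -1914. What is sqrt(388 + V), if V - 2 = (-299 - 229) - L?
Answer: 4*sqrt(111) ≈ 42.143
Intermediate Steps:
V = 1388 (V = 2 + ((-299 - 229) - 1*(-1914)) = 2 + (-528 + 1914) = 2 + 1386 = 1388)
sqrt(388 + V) = sqrt(388 + 1388) = sqrt(1776) = 4*sqrt(111)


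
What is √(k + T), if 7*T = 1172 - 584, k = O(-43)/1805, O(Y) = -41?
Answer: √757895/95 ≈ 9.1639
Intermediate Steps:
k = -41/1805 ≈ -0.022715
T = 84 (T = (1172 - 584)/7 = (⅐)*588 = 84)
√(k + T) = √(-41/1805 + 84) = √(151579/1805) = √757895/95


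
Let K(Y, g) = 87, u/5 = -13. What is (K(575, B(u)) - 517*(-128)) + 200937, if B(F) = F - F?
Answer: 267200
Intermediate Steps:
u = -65 (u = 5*(-13) = -65)
B(F) = 0
(K(575, B(u)) - 517*(-128)) + 200937 = (87 - 517*(-128)) + 200937 = (87 + 66176) + 200937 = 66263 + 200937 = 267200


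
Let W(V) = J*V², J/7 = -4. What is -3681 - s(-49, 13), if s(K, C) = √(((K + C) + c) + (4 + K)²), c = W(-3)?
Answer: -3681 - 3*√193 ≈ -3722.7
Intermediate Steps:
J = -28 (J = 7*(-4) = -28)
W(V) = -28*V²
c = -252 (c = -28*(-3)² = -28*9 = -252)
s(K, C) = √(-252 + C + K + (4 + K)²) (s(K, C) = √(((K + C) - 252) + (4 + K)²) = √(((C + K) - 252) + (4 + K)²) = √((-252 + C + K) + (4 + K)²) = √(-252 + C + K + (4 + K)²))
-3681 - s(-49, 13) = -3681 - √(-252 + 13 - 49 + (4 - 49)²) = -3681 - √(-252 + 13 - 49 + (-45)²) = -3681 - √(-252 + 13 - 49 + 2025) = -3681 - √1737 = -3681 - 3*√193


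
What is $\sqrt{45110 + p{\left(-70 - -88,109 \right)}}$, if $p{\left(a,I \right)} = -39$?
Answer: $\sqrt{45071} \approx 212.3$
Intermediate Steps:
$\sqrt{45110 + p{\left(-70 - -88,109 \right)}} = \sqrt{45110 - 39} = \sqrt{45071}$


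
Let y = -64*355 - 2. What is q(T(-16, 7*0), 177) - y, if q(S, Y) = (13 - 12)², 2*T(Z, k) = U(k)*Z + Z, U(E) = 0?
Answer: 22723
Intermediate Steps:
y = -22722 (y = -22720 - 2 = -22722)
T(Z, k) = Z/2 (T(Z, k) = (0*Z + Z)/2 = (0 + Z)/2 = Z/2)
q(S, Y) = 1 (q(S, Y) = 1² = 1)
q(T(-16, 7*0), 177) - y = 1 - 1*(-22722) = 1 + 22722 = 22723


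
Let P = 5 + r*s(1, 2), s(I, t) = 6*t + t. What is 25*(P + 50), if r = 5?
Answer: 3125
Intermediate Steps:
s(I, t) = 7*t
P = 75 (P = 5 + 5*(7*2) = 5 + 5*14 = 5 + 70 = 75)
25*(P + 50) = 25*(75 + 50) = 25*125 = 3125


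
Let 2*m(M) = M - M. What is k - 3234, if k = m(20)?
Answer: -3234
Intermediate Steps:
m(M) = 0 (m(M) = (M - M)/2 = (½)*0 = 0)
k = 0
k - 3234 = 0 - 3234 = -3234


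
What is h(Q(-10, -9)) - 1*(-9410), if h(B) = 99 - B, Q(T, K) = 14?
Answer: 9495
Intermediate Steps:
h(Q(-10, -9)) - 1*(-9410) = (99 - 1*14) - 1*(-9410) = (99 - 14) + 9410 = 85 + 9410 = 9495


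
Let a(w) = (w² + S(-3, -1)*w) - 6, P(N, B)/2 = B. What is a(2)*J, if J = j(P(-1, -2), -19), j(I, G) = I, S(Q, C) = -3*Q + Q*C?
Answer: -88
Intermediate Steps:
S(Q, C) = -3*Q + C*Q
P(N, B) = 2*B
a(w) = -6 + w² + 12*w (a(w) = (w² + (-3*(-3 - 1))*w) - 6 = (w² + (-3*(-4))*w) - 6 = (w² + 12*w) - 6 = -6 + w² + 12*w)
J = -4 (J = 2*(-2) = -4)
a(2)*J = (-6 + 2² + 12*2)*(-4) = (-6 + 4 + 24)*(-4) = 22*(-4) = -88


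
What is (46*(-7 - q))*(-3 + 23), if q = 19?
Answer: -23920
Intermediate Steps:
(46*(-7 - q))*(-3 + 23) = (46*(-7 - 1*19))*(-3 + 23) = (46*(-7 - 19))*20 = (46*(-26))*20 = -1196*20 = -23920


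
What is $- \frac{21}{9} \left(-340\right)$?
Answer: $\frac{2380}{3} \approx 793.33$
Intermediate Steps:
$- \frac{21}{9} \left(-340\right) = \left(-21\right) \frac{1}{9} \left(-340\right) = \left(- \frac{7}{3}\right) \left(-340\right) = \frac{2380}{3}$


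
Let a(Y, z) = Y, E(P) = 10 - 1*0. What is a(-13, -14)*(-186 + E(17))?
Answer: 2288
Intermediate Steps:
E(P) = 10 (E(P) = 10 + 0 = 10)
a(-13, -14)*(-186 + E(17)) = -13*(-186 + 10) = -13*(-176) = 2288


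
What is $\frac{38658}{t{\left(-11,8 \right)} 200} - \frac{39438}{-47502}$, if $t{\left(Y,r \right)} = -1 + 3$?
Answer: $\frac{7349633}{75400} \approx 97.475$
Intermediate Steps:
$t{\left(Y,r \right)} = 2$
$\frac{38658}{t{\left(-11,8 \right)} 200} - \frac{39438}{-47502} = \frac{38658}{2 \cdot 200} - \frac{39438}{-47502} = \frac{38658}{400} - - \frac{313}{377} = 38658 \cdot \frac{1}{400} + \frac{313}{377} = \frac{19329}{200} + \frac{313}{377} = \frac{7349633}{75400}$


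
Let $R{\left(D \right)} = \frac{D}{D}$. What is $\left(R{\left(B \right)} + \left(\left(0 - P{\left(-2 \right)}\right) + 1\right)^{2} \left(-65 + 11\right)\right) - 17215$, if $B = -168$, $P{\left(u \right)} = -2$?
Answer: $-17700$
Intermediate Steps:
$R{\left(D \right)} = 1$
$\left(R{\left(B \right)} + \left(\left(0 - P{\left(-2 \right)}\right) + 1\right)^{2} \left(-65 + 11\right)\right) - 17215 = \left(1 + \left(\left(0 - -2\right) + 1\right)^{2} \left(-65 + 11\right)\right) - 17215 = \left(1 + \left(\left(0 + 2\right) + 1\right)^{2} \left(-54\right)\right) - 17215 = \left(1 + \left(2 + 1\right)^{2} \left(-54\right)\right) - 17215 = \left(1 + 3^{2} \left(-54\right)\right) - 17215 = \left(1 + 9 \left(-54\right)\right) - 17215 = \left(1 - 486\right) - 17215 = -485 - 17215 = -17700$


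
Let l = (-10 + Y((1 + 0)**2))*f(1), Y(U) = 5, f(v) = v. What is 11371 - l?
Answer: 11376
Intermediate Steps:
l = -5 (l = (-10 + 5)*1 = -5*1 = -5)
11371 - l = 11371 - 1*(-5) = 11371 + 5 = 11376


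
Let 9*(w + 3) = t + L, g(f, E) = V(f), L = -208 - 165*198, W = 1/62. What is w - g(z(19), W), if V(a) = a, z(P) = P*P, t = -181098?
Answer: -217252/9 ≈ -24139.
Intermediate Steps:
z(P) = P²
W = 1/62 ≈ 0.016129
L = -32878 (L = -208 - 32670 = -32878)
g(f, E) = f
w = -214003/9 (w = -3 + (-181098 - 32878)/9 = -3 + (⅑)*(-213976) = -3 - 213976/9 = -214003/9 ≈ -23778.)
w - g(z(19), W) = -214003/9 - 1*19² = -214003/9 - 1*361 = -214003/9 - 361 = -217252/9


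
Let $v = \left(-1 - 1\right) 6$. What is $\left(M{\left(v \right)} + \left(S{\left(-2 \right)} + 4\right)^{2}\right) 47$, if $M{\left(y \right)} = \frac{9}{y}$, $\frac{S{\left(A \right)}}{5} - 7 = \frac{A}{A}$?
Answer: $\frac{363827}{4} \approx 90957.0$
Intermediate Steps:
$S{\left(A \right)} = 40$ ($S{\left(A \right)} = 35 + 5 \frac{A}{A} = 35 + 5 \cdot 1 = 35 + 5 = 40$)
$v = -12$ ($v = \left(-2\right) 6 = -12$)
$\left(M{\left(v \right)} + \left(S{\left(-2 \right)} + 4\right)^{2}\right) 47 = \left(\frac{9}{-12} + \left(40 + 4\right)^{2}\right) 47 = \left(9 \left(- \frac{1}{12}\right) + 44^{2}\right) 47 = \left(- \frac{3}{4} + 1936\right) 47 = \frac{7741}{4} \cdot 47 = \frac{363827}{4}$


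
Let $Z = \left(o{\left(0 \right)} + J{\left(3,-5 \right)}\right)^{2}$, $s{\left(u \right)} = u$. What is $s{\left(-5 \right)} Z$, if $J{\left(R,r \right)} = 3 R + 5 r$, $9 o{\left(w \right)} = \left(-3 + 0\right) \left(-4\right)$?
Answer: $- \frac{9680}{9} \approx -1075.6$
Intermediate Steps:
$o{\left(w \right)} = \frac{4}{3}$ ($o{\left(w \right)} = \frac{\left(-3 + 0\right) \left(-4\right)}{9} = \frac{\left(-3\right) \left(-4\right)}{9} = \frac{1}{9} \cdot 12 = \frac{4}{3}$)
$Z = \frac{1936}{9}$ ($Z = \left(\frac{4}{3} + \left(3 \cdot 3 + 5 \left(-5\right)\right)\right)^{2} = \left(\frac{4}{3} + \left(9 - 25\right)\right)^{2} = \left(\frac{4}{3} - 16\right)^{2} = \left(- \frac{44}{3}\right)^{2} = \frac{1936}{9} \approx 215.11$)
$s{\left(-5 \right)} Z = \left(-5\right) \frac{1936}{9} = - \frac{9680}{9}$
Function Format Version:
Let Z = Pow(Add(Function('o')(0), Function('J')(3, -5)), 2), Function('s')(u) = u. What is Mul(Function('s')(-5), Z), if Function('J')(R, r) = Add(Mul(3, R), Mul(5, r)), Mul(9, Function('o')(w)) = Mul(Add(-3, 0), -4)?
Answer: Rational(-9680, 9) ≈ -1075.6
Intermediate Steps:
Function('o')(w) = Rational(4, 3) (Function('o')(w) = Mul(Rational(1, 9), Mul(Add(-3, 0), -4)) = Mul(Rational(1, 9), Mul(-3, -4)) = Mul(Rational(1, 9), 12) = Rational(4, 3))
Z = Rational(1936, 9) (Z = Pow(Add(Rational(4, 3), Add(Mul(3, 3), Mul(5, -5))), 2) = Pow(Add(Rational(4, 3), Add(9, -25)), 2) = Pow(Add(Rational(4, 3), -16), 2) = Pow(Rational(-44, 3), 2) = Rational(1936, 9) ≈ 215.11)
Mul(Function('s')(-5), Z) = Mul(-5, Rational(1936, 9)) = Rational(-9680, 9)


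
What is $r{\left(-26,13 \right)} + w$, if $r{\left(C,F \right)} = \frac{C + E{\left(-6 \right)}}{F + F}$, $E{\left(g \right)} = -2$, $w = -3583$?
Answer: $- \frac{46593}{13} \approx -3584.1$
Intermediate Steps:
$r{\left(C,F \right)} = \frac{-2 + C}{2 F}$ ($r{\left(C,F \right)} = \frac{C - 2}{F + F} = \frac{-2 + C}{2 F}$)
$r{\left(-26,13 \right)} + w = \frac{-2 - 26}{2 \cdot 13} - 3583 = \frac{1}{2} \cdot \frac{1}{13} \left(-28\right) - 3583 = - \frac{14}{13} - 3583 = - \frac{46593}{13}$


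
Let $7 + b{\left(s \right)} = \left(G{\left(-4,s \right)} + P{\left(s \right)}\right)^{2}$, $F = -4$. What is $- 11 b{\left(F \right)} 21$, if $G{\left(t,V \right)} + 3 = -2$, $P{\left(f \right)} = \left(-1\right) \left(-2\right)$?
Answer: $-462$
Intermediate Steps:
$P{\left(f \right)} = 2$
$G{\left(t,V \right)} = -5$ ($G{\left(t,V \right)} = -3 - 2 = -5$)
$b{\left(s \right)} = 2$ ($b{\left(s \right)} = -7 + \left(-5 + 2\right)^{2} = -7 + \left(-3\right)^{2} = -7 + 9 = 2$)
$- 11 b{\left(F \right)} 21 = \left(-11\right) 2 \cdot 21 = \left(-22\right) 21 = -462$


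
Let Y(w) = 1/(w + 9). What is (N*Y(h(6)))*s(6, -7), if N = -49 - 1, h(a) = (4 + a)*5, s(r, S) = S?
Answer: 350/59 ≈ 5.9322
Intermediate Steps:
h(a) = 20 + 5*a
N = -50
Y(w) = 1/(9 + w)
(N*Y(h(6)))*s(6, -7) = -50/(9 + (20 + 5*6))*(-7) = -50/(9 + (20 + 30))*(-7) = -50/(9 + 50)*(-7) = -50/59*(-7) = 350/59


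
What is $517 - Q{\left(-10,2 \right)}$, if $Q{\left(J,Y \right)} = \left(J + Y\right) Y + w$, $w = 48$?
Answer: $485$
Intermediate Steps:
$Q{\left(J,Y \right)} = 48 + Y \left(J + Y\right)$ ($Q{\left(J,Y \right)} = \left(J + Y\right) Y + 48 = Y \left(J + Y\right) + 48 = 48 + Y \left(J + Y\right)$)
$517 - Q{\left(-10,2 \right)} = 517 - \left(48 + 2^{2} - 20\right) = 517 - \left(48 + 4 - 20\right) = 517 - 32 = 485$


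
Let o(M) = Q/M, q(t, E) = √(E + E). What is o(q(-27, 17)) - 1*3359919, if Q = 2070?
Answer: -3359919 + 1035*√34/17 ≈ -3.3596e+6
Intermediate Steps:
q(t, E) = √2*√E (q(t, E) = √(2*E) = √2*√E)
o(M) = 2070/M
o(q(-27, 17)) - 1*3359919 = 2070/((√2*√17)) - 1*3359919 = 2070/(√34) - 3359919 = 2070*(√34/34) - 3359919 = 1035*√34/17 - 3359919 = -3359919 + 1035*√34/17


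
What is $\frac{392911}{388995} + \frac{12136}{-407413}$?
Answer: $\frac{155356205923}{158481619935} \approx 0.98028$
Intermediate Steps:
$\frac{392911}{388995} + \frac{12136}{-407413} = 392911 \cdot \frac{1}{388995} + 12136 \left(- \frac{1}{407413}\right) = \frac{392911}{388995} - \frac{12136}{407413} = \frac{155356205923}{158481619935}$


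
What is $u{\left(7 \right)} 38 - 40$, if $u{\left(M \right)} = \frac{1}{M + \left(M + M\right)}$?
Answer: $- \frac{802}{21} \approx -38.19$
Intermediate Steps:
$u{\left(M \right)} = \frac{1}{3 M}$ ($u{\left(M \right)} = \frac{1}{M + 2 M} = \frac{1}{3 M}$)
$u{\left(7 \right)} 38 - 40 = \frac{1}{3 \cdot 7} \cdot 38 - 40 = \frac{1}{3} \cdot \frac{1}{7} \cdot 38 - 40 = \frac{1}{21} \cdot 38 - 40 = \frac{38}{21} - 40 = - \frac{802}{21}$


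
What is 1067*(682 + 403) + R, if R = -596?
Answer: 1157099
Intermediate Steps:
1067*(682 + 403) + R = 1067*(682 + 403) - 596 = 1067*1085 - 596 = 1157695 - 596 = 1157099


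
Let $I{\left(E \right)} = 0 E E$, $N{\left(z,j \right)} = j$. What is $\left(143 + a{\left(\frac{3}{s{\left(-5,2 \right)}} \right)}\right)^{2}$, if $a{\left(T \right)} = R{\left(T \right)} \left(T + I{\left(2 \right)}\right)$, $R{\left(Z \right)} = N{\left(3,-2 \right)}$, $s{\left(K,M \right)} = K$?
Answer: $\frac{519841}{25} \approx 20794.0$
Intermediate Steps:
$R{\left(Z \right)} = -2$
$I{\left(E \right)} = 0$ ($I{\left(E \right)} = 0 E = 0$)
$a{\left(T \right)} = - 2 T$ ($a{\left(T \right)} = - 2 \left(T + 0\right) = - 2 T$)
$\left(143 + a{\left(\frac{3}{s{\left(-5,2 \right)}} \right)}\right)^{2} = \left(143 - 2 \frac{3}{-5}\right)^{2} = \left(143 - 2 \cdot 3 \left(- \frac{1}{5}\right)\right)^{2} = \left(143 - - \frac{6}{5}\right)^{2} = \left(143 + \frac{6}{5}\right)^{2} = \left(\frac{721}{5}\right)^{2} = \frac{519841}{25}$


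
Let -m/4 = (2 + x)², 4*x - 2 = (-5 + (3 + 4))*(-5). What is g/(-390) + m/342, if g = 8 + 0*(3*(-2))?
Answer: -4/195 ≈ -0.020513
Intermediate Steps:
x = -2 (x = ½ + ((-5 + (3 + 4))*(-5))/4 = ½ + ((-5 + 7)*(-5))/4 = ½ + (2*(-5))/4 = ½ + (¼)*(-10) = ½ - 5/2 = -2)
g = 8 (g = 8 + 0*(-6) = 8 + 0 = 8)
m = 0 (m = -4*(2 - 2)² = -4*0² = -4*0 = 0)
g/(-390) + m/342 = 8/(-390) + 0/342 = 8*(-1/390) + 0*(1/342) = -4/195 + 0 = -4/195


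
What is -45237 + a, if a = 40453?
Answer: -4784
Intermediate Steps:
-45237 + a = -45237 + 40453 = -4784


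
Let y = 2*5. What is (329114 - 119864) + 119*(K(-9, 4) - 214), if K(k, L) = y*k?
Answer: 173074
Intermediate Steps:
y = 10
K(k, L) = 10*k
(329114 - 119864) + 119*(K(-9, 4) - 214) = (329114 - 119864) + 119*(10*(-9) - 214) = 209250 + 119*(-90 - 214) = 209250 + 119*(-304) = 209250 - 36176 = 173074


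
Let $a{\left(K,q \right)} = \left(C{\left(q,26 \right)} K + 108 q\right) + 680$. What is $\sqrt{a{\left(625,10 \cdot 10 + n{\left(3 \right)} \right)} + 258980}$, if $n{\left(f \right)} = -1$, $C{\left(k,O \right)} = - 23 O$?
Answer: $i \sqrt{103398} \approx 321.56 i$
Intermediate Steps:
$a{\left(K,q \right)} = 680 - 598 K + 108 q$ ($a{\left(K,q \right)} = \left(\left(-23\right) 26 K + 108 q\right) + 680 = \left(- 598 K + 108 q\right) + 680 = 680 - 598 K + 108 q$)
$\sqrt{a{\left(625,10 \cdot 10 + n{\left(3 \right)} \right)} + 258980} = \sqrt{\left(680 - 373750 + 108 \left(10 \cdot 10 - 1\right)\right) + 258980} = \sqrt{\left(680 - 373750 + 108 \left(100 - 1\right)\right) + 258980} = \sqrt{\left(680 - 373750 + 108 \cdot 99\right) + 258980} = \sqrt{\left(680 - 373750 + 10692\right) + 258980} = \sqrt{-362378 + 258980} = \sqrt{-103398} = i \sqrt{103398}$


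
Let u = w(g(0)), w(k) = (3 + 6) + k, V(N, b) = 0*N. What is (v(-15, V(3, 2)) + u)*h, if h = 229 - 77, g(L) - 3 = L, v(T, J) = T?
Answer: -456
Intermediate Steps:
V(N, b) = 0
g(L) = 3 + L
w(k) = 9 + k
u = 12 (u = 9 + (3 + 0) = 9 + 3 = 12)
h = 152
(v(-15, V(3, 2)) + u)*h = (-15 + 12)*152 = -3*152 = -456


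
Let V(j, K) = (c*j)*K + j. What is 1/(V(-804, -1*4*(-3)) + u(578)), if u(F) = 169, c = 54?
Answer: -1/521627 ≈ -1.9171e-6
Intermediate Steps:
V(j, K) = j + 54*K*j (V(j, K) = (54*j)*K + j = 54*K*j + j = j + 54*K*j)
1/(V(-804, -1*4*(-3)) + u(578)) = 1/(-804*(1 + 54*(-1*4*(-3))) + 169) = 1/(-804*(1 + 54*(-4*(-3))) + 169) = 1/(-804*(1 + 54*12) + 169) = 1/(-804*(1 + 648) + 169) = 1/(-804*649 + 169) = 1/(-521796 + 169) = 1/(-521627) = -1/521627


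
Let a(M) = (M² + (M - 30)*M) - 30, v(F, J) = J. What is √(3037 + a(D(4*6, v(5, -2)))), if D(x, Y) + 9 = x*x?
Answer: 5*√25159 ≈ 793.08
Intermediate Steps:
D(x, Y) = -9 + x² (D(x, Y) = -9 + x*x = -9 + x²)
a(M) = -30 + M² + M*(-30 + M) (a(M) = (M² + (-30 + M)*M) - 30 = (M² + M*(-30 + M)) - 30 = -30 + M² + M*(-30 + M))
√(3037 + a(D(4*6, v(5, -2)))) = √(3037 + (-30 - 30*(-9 + (4*6)²) + 2*(-9 + (4*6)²)²)) = √(3037 + (-30 - 30*(-9 + 24²) + 2*(-9 + 24²)²)) = √(3037 + (-30 - 30*(-9 + 576) + 2*(-9 + 576)²)) = √(3037 + (-30 - 30*567 + 2*567²)) = √(3037 + (-30 - 17010 + 2*321489)) = √(3037 + (-30 - 17010 + 642978)) = √(3037 + 625938) = √628975 = 5*√25159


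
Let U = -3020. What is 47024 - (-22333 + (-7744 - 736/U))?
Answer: 58211071/755 ≈ 77101.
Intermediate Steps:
47024 - (-22333 + (-7744 - 736/U)) = 47024 - (-22333 + (-7744 - 736/(-3020))) = 47024 - (-22333 + (-7744 - 736*(-1/3020))) = 47024 - (-22333 + (-7744 + 184/755)) = 47024 - (-22333 - 5846536/755) = 47024 - 1*(-22707951/755) = 47024 + 22707951/755 = 58211071/755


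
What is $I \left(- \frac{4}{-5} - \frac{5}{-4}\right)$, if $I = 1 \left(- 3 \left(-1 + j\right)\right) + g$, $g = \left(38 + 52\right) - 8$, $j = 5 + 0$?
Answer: $\frac{287}{2} \approx 143.5$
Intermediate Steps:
$j = 5$
$g = 82$ ($g = 90 - 8 = 82$)
$I = 70$ ($I = 1 \left(- 3 \left(-1 + 5\right)\right) + 82 = 1 \left(\left(-3\right) 4\right) + 82 = 1 \left(-12\right) + 82 = -12 + 82 = 70$)
$I \left(- \frac{4}{-5} - \frac{5}{-4}\right) = 70 \left(- \frac{4}{-5} - \frac{5}{-4}\right) = 70 \left(\left(-4\right) \left(- \frac{1}{5}\right) - - \frac{5}{4}\right) = 70 \left(\frac{4}{5} + \frac{5}{4}\right) = 70 \cdot \frac{41}{20} = \frac{287}{2}$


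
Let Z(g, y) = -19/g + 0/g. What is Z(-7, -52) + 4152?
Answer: 29083/7 ≈ 4154.7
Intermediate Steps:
Z(g, y) = -19/g (Z(g, y) = -19/g + 0 = -19/g)
Z(-7, -52) + 4152 = -19/(-7) + 4152 = -19*(-⅐) + 4152 = 19/7 + 4152 = 29083/7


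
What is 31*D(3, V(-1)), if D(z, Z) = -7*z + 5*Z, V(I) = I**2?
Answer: -496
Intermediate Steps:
31*D(3, V(-1)) = 31*(-7*3 + 5*(-1)**2) = 31*(-21 + 5*1) = 31*(-21 + 5) = 31*(-16) = -496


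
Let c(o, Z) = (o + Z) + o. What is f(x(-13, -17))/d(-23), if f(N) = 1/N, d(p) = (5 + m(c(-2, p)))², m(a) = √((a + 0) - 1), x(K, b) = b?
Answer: I/(17*(3*I + 20*√7)) ≈ 6.2823e-5 + 0.0011081*I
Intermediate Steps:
c(o, Z) = Z + 2*o (c(o, Z) = (Z + o) + o = Z + 2*o)
m(a) = √(-1 + a) (m(a) = √(a - 1) = √(-1 + a))
d(p) = (5 + √(-5 + p))² (d(p) = (5 + √(-1 + (p + 2*(-2))))² = (5 + √(-1 + (p - 4)))² = (5 + √(-1 + (-4 + p)))² = (5 + √(-5 + p))²)
f(x(-13, -17))/d(-23) = 1/((-17)*((5 + √(-5 - 23))²)) = -1/(17*(5 + √(-28))²) = -1/(17*(5 + 2*I*√7)²)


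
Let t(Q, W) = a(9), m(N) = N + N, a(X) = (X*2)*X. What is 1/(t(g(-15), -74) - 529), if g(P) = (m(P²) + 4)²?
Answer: -1/367 ≈ -0.0027248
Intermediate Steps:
a(X) = 2*X² (a(X) = (2*X)*X = 2*X²)
m(N) = 2*N
g(P) = (4 + 2*P²)² (g(P) = (2*P² + 4)² = (4 + 2*P²)²)
t(Q, W) = 162 (t(Q, W) = 2*9² = 2*81 = 162)
1/(t(g(-15), -74) - 529) = 1/(162 - 529) = 1/(-367) = -1/367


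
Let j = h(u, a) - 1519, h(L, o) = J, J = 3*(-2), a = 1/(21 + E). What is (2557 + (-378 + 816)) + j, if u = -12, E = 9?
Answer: 1470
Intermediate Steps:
a = 1/30 (a = 1/(21 + 9) = 1/30 ≈ 0.033333)
J = -6
h(L, o) = -6
j = -1525 (j = -6 - 1519 = -1525)
(2557 + (-378 + 816)) + j = (2557 + (-378 + 816)) - 1525 = (2557 + 438) - 1525 = 2995 - 1525 = 1470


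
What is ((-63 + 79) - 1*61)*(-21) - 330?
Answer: 615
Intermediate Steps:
((-63 + 79) - 1*61)*(-21) - 330 = (16 - 61)*(-21) - 330 = -45*(-21) - 330 = 945 - 330 = 615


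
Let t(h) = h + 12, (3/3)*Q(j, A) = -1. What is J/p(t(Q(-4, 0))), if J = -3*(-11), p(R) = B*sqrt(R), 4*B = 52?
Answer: 3*sqrt(11)/13 ≈ 0.76538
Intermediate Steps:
B = 13 (B = (1/4)*52 = 13)
Q(j, A) = -1
t(h) = 12 + h
p(R) = 13*sqrt(R)
J = 33
J/p(t(Q(-4, 0))) = 33/(13*sqrt(12 - 1)) = 33/(13*sqrt(11)) = (sqrt(11)/143)*33 = 3*sqrt(11)/13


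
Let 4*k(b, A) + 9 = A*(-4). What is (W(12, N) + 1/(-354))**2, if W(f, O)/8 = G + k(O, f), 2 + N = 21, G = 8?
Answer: 313325401/125316 ≈ 2500.3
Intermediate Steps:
k(b, A) = -9/4 - A (k(b, A) = -9/4 + (A*(-4))/4 = -9/4 + (-4*A)/4 = -9/4 - A)
N = 19 (N = -2 + 21 = 19)
W(f, O) = 46 - 8*f (W(f, O) = 8*(8 + (-9/4 - f)) = 8*(23/4 - f) = 46 - 8*f)
(W(12, N) + 1/(-354))**2 = ((46 - 8*12) + 1/(-354))**2 = ((46 - 96) - 1/354)**2 = (-50 - 1/354)**2 = (-17701/354)**2 = 313325401/125316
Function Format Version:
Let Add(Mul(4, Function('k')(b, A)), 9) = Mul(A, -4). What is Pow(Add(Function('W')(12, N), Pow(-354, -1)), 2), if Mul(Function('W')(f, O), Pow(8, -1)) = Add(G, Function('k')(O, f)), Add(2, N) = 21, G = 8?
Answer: Rational(313325401, 125316) ≈ 2500.3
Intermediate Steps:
Function('k')(b, A) = Add(Rational(-9, 4), Mul(-1, A)) (Function('k')(b, A) = Add(Rational(-9, 4), Mul(Rational(1, 4), Mul(A, -4))) = Add(Rational(-9, 4), Mul(Rational(1, 4), Mul(-4, A))) = Add(Rational(-9, 4), Mul(-1, A)))
N = 19 (N = Add(-2, 21) = 19)
Function('W')(f, O) = Add(46, Mul(-8, f)) (Function('W')(f, O) = Mul(8, Add(8, Add(Rational(-9, 4), Mul(-1, f)))) = Mul(8, Add(Rational(23, 4), Mul(-1, f))) = Add(46, Mul(-8, f)))
Pow(Add(Function('W')(12, N), Pow(-354, -1)), 2) = Pow(Add(Add(46, Mul(-8, 12)), Pow(-354, -1)), 2) = Pow(Add(Add(46, -96), Rational(-1, 354)), 2) = Pow(Add(-50, Rational(-1, 354)), 2) = Pow(Rational(-17701, 354), 2) = Rational(313325401, 125316)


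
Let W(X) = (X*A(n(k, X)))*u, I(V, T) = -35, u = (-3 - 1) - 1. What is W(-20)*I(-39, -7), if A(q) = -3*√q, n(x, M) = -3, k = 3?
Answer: 10500*I*√3 ≈ 18187.0*I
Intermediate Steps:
u = -5 (u = -4 - 1 = -5)
W(X) = 15*I*X*√3 (W(X) = (X*(-3*I*√3))*(-5) = -3*I*X*√3*(-5) = 15*I*X*√3)
W(-20)*I(-39, -7) = (15*I*(-20)*√3)*(-35) = -300*I*√3*(-35) = 10500*I*√3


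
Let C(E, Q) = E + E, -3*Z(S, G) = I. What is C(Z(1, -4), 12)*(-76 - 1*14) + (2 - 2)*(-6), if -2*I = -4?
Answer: 120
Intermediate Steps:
I = 2 (I = -1/2*(-4) = 2)
Z(S, G) = -2/3 (Z(S, G) = -1/3*2 = -2/3)
C(E, Q) = 2*E
C(Z(1, -4), 12)*(-76 - 1*14) + (2 - 2)*(-6) = (2*(-2/3))*(-76 - 1*14) + (2 - 2)*(-6) = -4*(-76 - 14)/3 + 0*(-6) = -4/3*(-90) + 0 = 120 + 0 = 120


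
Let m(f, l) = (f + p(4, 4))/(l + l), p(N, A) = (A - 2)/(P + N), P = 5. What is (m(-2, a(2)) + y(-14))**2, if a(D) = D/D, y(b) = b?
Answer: 17956/81 ≈ 221.68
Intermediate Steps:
p(N, A) = (-2 + A)/(5 + N) (p(N, A) = (A - 2)/(5 + N) = (-2 + A)/(5 + N))
a(D) = 1
m(f, l) = (2/9 + f)/(2*l) (m(f, l) = (f + (-2 + 4)/(5 + 4))/(l + l) = (f + 2/9)/((2*l)) = (f + (1/9)*2)*(1/(2*l)) = (f + 2/9)*(1/(2*l)) = (2/9 + f)*(1/(2*l)) = (2/9 + f)/(2*l))
(m(-2, a(2)) + y(-14))**2 = ((1/18)*(2 + 9*(-2))/1 - 14)**2 = ((1/18)*1*(2 - 18) - 14)**2 = ((1/18)*1*(-16) - 14)**2 = (-8/9 - 14)**2 = (-134/9)**2 = 17956/81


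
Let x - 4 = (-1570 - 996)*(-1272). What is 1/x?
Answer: 1/3263956 ≈ 3.0638e-7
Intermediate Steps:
x = 3263956 (x = 4 + (-1570 - 996)*(-1272) = 4 - 2566*(-1272) = 4 + 3263952 = 3263956)
1/x = 1/3263956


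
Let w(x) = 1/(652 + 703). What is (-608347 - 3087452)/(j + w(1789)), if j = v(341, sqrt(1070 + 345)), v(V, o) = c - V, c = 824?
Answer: -5007807645/654466 ≈ -7651.7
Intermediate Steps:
v(V, o) = 824 - V
j = 483 (j = 824 - 1*341 = 824 - 341 = 483)
w(x) = 1/1355
(-608347 - 3087452)/(j + w(1789)) = (-608347 - 3087452)/(483 + 1/1355) = -3695799/654466/1355 = -3695799*1355/654466 = -5007807645/654466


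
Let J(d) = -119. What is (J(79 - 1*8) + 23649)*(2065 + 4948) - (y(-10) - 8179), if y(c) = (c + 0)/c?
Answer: 165024068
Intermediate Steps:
y(c) = 1 (y(c) = c/c = 1)
(J(79 - 1*8) + 23649)*(2065 + 4948) - (y(-10) - 8179) = (-119 + 23649)*(2065 + 4948) - (1 - 8179) = 23530*7013 - 1*(-8178) = 165015890 + 8178 = 165024068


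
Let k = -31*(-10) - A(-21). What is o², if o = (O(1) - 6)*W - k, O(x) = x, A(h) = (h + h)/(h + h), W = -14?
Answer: 57121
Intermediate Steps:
A(h) = 1 (A(h) = (2*h)/((2*h)) = (2*h)*(1/(2*h)) = 1)
k = 309 (k = -31*(-10) - 1*1 = 310 - 1 = 309)
o = -239 (o = (1 - 6)*(-14) - 1*309 = -5*(-14) - 309 = 70 - 309 = -239)
o² = (-239)² = 57121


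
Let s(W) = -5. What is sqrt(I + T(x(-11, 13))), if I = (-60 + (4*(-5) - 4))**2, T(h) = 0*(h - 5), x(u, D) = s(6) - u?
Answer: 84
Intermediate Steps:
x(u, D) = -5 - u
T(h) = 0 (T(h) = 0*(-5 + h) = 0)
I = 7056 (I = (-60 + (-20 - 4))**2 = (-60 - 24)**2 = (-84)**2 = 7056)
sqrt(I + T(x(-11, 13))) = sqrt(7056 + 0) = sqrt(7056) = 84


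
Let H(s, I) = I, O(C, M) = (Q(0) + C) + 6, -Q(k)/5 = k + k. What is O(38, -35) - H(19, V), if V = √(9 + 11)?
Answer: 44 - 2*√5 ≈ 39.528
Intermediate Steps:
Q(k) = -10*k (Q(k) = -5*(k + k) = -10*k)
V = 2*√5 (V = √20 = 2*√5 ≈ 4.4721)
O(C, M) = 6 + C (O(C, M) = (-10*0 + C) + 6 = (0 + C) + 6 = C + 6 = 6 + C)
O(38, -35) - H(19, V) = (6 + 38) - 2*√5 = 44 - 2*√5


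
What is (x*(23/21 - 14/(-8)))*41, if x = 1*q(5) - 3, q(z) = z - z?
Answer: -9799/28 ≈ -349.96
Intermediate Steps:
q(z) = 0
x = -3 (x = 1*0 - 3 = 0 - 3 = -3)
(x*(23/21 - 14/(-8)))*41 = -3*(23/21 - 14/(-8))*41 = -3*(23*(1/21) - 14*(-⅛))*41 = -3*(23/21 + 7/4)*41 = -3*239/84*41 = -239/28*41 = -9799/28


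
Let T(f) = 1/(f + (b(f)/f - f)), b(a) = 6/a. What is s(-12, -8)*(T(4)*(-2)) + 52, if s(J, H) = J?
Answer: 116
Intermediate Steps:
T(f) = f**2/6 (T(f) = 1/(f + ((6/f)/f - f)) = 1/(f + (6/f**2 - f)) = 1/(f + (-f + 6/f**2)) = 1/(6/f**2) = f**2/6)
s(-12, -8)*(T(4)*(-2)) + 52 = -12*(1/6)*4**2*(-2) + 52 = -12*(1/6)*16*(-2) + 52 = -32*(-2) + 52 = -12*(-16/3) + 52 = 64 + 52 = 116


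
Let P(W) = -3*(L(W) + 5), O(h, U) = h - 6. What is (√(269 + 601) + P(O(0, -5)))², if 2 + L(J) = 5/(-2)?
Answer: 3489/4 - 3*√870 ≈ 783.76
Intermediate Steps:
O(h, U) = -6 + h
L(J) = -9/2 (L(J) = -2 + 5/(-2) = -2 + 5*(-½) = -2 - 5/2 = -9/2)
P(W) = -3/2 (P(W) = -3*(-9/2 + 5) = -3*½ = -3/2)
(√(269 + 601) + P(O(0, -5)))² = (√(269 + 601) - 3/2)² = (√870 - 3/2)² = (-3/2 + √870)²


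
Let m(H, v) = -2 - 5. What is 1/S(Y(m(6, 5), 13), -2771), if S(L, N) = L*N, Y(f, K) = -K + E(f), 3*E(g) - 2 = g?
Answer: 3/121924 ≈ 2.4605e-5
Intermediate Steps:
E(g) = ⅔ + g/3
m(H, v) = -7
Y(f, K) = ⅔ - K + f/3 (Y(f, K) = -K + (⅔ + f/3) = ⅔ - K + f/3)
1/S(Y(m(6, 5), 13), -2771) = 1/((⅔ - 1*13 + (⅓)*(-7))*(-2771)) = 1/((⅔ - 13 - 7/3)*(-2771)) = 1/(-44/3*(-2771)) = 1/(121924/3) = 3/121924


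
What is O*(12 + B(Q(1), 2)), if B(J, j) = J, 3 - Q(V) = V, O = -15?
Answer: -210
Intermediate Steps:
Q(V) = 3 - V
O*(12 + B(Q(1), 2)) = -15*(12 + (3 - 1*1)) = -15*(12 + (3 - 1)) = -15*(12 + 2) = -15*14 = -210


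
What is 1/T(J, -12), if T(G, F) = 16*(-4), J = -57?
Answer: -1/64 ≈ -0.015625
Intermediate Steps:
T(G, F) = -64
1/T(J, -12) = 1/(-64) = -1/64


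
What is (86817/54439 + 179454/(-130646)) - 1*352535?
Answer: -1253655553601657/3556118797 ≈ -3.5254e+5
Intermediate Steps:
(86817/54439 + 179454/(-130646)) - 1*352535 = (86817*(1/54439) + 179454*(-1/130646)) - 352535 = (86817/54439 - 89727/65323) - 352535 = 786498738/3556118797 - 352535 = -1253655553601657/3556118797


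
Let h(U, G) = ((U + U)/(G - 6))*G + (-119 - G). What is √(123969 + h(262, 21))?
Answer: √3114065/5 ≈ 352.93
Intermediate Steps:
h(U, G) = -119 - G + 2*G*U/(-6 + G) (h(U, G) = ((2*U)/(-6 + G))*G + (-119 - G) = (2*U/(-6 + G))*G + (-119 - G) = 2*G*U/(-6 + G) + (-119 - G) = -119 - G + 2*G*U/(-6 + G))
√(123969 + h(262, 21)) = √(123969 + (714 - 1*21² - 113*21 + 2*21*262)/(-6 + 21)) = √(123969 + (714 - 1*441 - 2373 + 11004)/15) = √(123969 + (714 - 441 - 2373 + 11004)/15) = √(123969 + (1/15)*8904) = √(123969 + 2968/5) = √(622813/5) = √3114065/5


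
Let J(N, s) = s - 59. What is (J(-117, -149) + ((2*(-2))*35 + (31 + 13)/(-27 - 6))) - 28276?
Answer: -85876/3 ≈ -28625.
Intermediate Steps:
J(N, s) = -59 + s
(J(-117, -149) + ((2*(-2))*35 + (31 + 13)/(-27 - 6))) - 28276 = ((-59 - 149) + ((2*(-2))*35 + (31 + 13)/(-27 - 6))) - 28276 = (-208 + (-4*35 + 44/(-33))) - 28276 = (-208 + (-140 + 44*(-1/33))) - 28276 = (-208 + (-140 - 4/3)) - 28276 = (-208 - 424/3) - 28276 = -1048/3 - 28276 = -85876/3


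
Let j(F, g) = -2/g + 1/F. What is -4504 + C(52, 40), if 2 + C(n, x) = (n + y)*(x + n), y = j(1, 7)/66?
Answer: 64448/231 ≈ 279.00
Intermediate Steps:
j(F, g) = 1/F - 2/g (j(F, g) = -2/g + 1/F = 1/F - 2/g)
y = 5/462 (y = (1/1 - 2/7)/66 = (1 - 2*1/7)*(1/66) = (1 - 2/7)*(1/66) = (5/7)*(1/66) = 5/462 ≈ 0.010823)
C(n, x) = -2 + (5/462 + n)*(n + x) (C(n, x) = -2 + (n + 5/462)*(x + n) = -2 + (5/462 + n)*(n + x))
-4504 + C(52, 40) = -4504 + (-2 + 52**2 + (5/462)*52 + (5/462)*40 + 52*40) = -4504 + (-2 + 2704 + 130/231 + 100/231 + 2080) = -4504 + 1104872/231 = 64448/231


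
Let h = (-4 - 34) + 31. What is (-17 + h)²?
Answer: 576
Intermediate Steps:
h = -7 (h = -38 + 31 = -7)
(-17 + h)² = (-17 - 7)² = (-24)² = 576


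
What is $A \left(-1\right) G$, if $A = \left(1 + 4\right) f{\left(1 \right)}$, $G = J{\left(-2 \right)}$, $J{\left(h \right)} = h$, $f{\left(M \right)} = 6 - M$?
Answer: $50$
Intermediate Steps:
$G = -2$
$A = 25$ ($A = \left(1 + 4\right) \left(6 - 1\right) = 5 \left(6 - 1\right) = 5 \cdot 5 = 25$)
$A \left(-1\right) G = 25 \left(-1\right) \left(-2\right) = \left(-25\right) \left(-2\right) = 50$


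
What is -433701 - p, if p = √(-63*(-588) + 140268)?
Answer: -433701 - 4*√11082 ≈ -4.3412e+5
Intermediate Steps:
p = 4*√11082 (p = √(37044 + 140268) = √177312 = 4*√11082 ≈ 421.08)
-433701 - p = -433701 - 4*√11082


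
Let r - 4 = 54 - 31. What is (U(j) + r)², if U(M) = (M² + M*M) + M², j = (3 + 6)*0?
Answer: 729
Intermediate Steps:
r = 27 (r = 4 + (54 - 31) = 4 + 23 = 27)
j = 0 (j = 9*0 = 0)
U(M) = 3*M² (U(M) = (M² + M²) + M² = 2*M² + M² = 3*M²)
(U(j) + r)² = (3*0² + 27)² = (3*0 + 27)² = (0 + 27)² = 27² = 729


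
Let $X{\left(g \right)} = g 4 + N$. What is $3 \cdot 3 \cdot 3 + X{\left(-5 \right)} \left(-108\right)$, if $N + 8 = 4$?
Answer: $2619$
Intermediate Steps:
$N = -4$ ($N = -8 + 4 = -4$)
$X{\left(g \right)} = -4 + 4 g$ ($X{\left(g \right)} = g 4 - 4 = 4 g - 4 = -4 + 4 g$)
$3 \cdot 3 \cdot 3 + X{\left(-5 \right)} \left(-108\right) = 3 \cdot 3 \cdot 3 + \left(-4 + 4 \left(-5\right)\right) \left(-108\right) = 9 \cdot 3 + \left(-4 - 20\right) \left(-108\right) = 27 - -2592 = 27 + 2592 = 2619$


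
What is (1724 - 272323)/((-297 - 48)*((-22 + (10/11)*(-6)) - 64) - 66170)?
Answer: 425227/54400 ≈ 7.8167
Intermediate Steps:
(1724 - 272323)/((-297 - 48)*((-22 + (10/11)*(-6)) - 64) - 66170) = -270599/(-345*((-22 + (10*(1/11))*(-6)) - 64) - 66170) = -270599/(-345*((-22 + (10/11)*(-6)) - 64) - 66170) = -270599/(-345*((-22 - 60/11) - 64) - 66170) = -270599/(-345*(-302/11 - 64) - 66170) = -270599/(-345*(-1006/11) - 66170) = -270599/(347070/11 - 66170) = -270599/(-380800/11) = -270599*(-11/380800) = 425227/54400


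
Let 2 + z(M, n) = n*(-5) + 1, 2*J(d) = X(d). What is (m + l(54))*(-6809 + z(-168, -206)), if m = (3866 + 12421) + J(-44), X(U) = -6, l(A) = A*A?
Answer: -110976000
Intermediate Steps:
l(A) = A²
J(d) = -3 (J(d) = (½)*(-6) = -3)
z(M, n) = -1 - 5*n (z(M, n) = -2 + (n*(-5) + 1) = -2 + (-5*n + 1) = -2 + (1 - 5*n) = -1 - 5*n)
m = 16284 (m = (3866 + 12421) - 3 = 16287 - 3 = 16284)
(m + l(54))*(-6809 + z(-168, -206)) = (16284 + 54²)*(-6809 + (-1 - 5*(-206))) = (16284 + 2916)*(-6809 + (-1 + 1030)) = 19200*(-6809 + 1029) = 19200*(-5780) = -110976000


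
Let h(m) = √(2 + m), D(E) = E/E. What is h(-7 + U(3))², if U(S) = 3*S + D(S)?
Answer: 5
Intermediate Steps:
D(E) = 1
U(S) = 1 + 3*S (U(S) = 3*S + 1 = 1 + 3*S)
h(-7 + U(3))² = (√(2 + (-7 + (1 + 3*3))))² = (√(2 + (-7 + (1 + 9))))² = (√(2 + (-7 + 10)))² = (√(2 + 3))² = (√5)² = 5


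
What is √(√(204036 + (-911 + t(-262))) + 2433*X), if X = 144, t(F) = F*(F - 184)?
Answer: √(350352 + 3*√35553) ≈ 592.38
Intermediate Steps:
t(F) = F*(-184 + F)
√(√(204036 + (-911 + t(-262))) + 2433*X) = √(√(204036 + (-911 - 262*(-184 - 262))) + 2433*144) = √(√(204036 + (-911 - 262*(-446))) + 350352) = √(√(204036 + (-911 + 116852)) + 350352) = √(√(204036 + 115941) + 350352) = √(√319977 + 350352) = √(3*√35553 + 350352) = √(350352 + 3*√35553)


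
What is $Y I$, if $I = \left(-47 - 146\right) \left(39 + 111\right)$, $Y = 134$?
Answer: $-3879300$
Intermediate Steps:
$I = -28950$ ($I = \left(-193\right) 150 = -28950$)
$Y I = 134 \left(-28950\right) = -3879300$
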